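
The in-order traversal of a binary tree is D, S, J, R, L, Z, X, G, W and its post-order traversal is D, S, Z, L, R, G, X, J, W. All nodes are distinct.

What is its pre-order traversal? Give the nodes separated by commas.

The last element of post-order is the root; it splits in-order into left and right subtrees.
Root W: left subtree has 8 nodes {D, S, J, R, L, Z, X, G}, right has 0 { }.
  Root J: left subtree has 2 nodes {D, S}, right has 5 {R, L, Z, X, G}.
    Root S: left subtree has 1 node {D}, right has 0 { }.
    Root X: left subtree has 3 nodes {R, L, Z}, right has 1 {G}.
      Root R: left subtree has 0 nodes { }, right has 2 {L, Z}.
        Root L: left subtree has 0 nodes { }, right has 1 {Z}.

W, J, S, D, X, R, L, Z, G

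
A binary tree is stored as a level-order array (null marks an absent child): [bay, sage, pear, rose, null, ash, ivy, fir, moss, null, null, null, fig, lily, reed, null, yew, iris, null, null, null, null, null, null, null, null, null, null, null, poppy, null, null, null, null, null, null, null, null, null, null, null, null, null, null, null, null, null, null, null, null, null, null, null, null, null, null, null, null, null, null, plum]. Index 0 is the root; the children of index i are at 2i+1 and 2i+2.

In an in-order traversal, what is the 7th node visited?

bay

In-order visits the left subtree, then the node, then the right subtree.
At bay: go left to sage.
  At sage: go left to rose.
    At rose: go left to fir.
      At fir: no left child.
      Visit fir.
      At fir: go right to yew.
        yew is a leaf — visit yew.
    Visit rose.
    At rose: go right to moss.
      At moss: go left to iris.
        iris is a leaf — visit iris.
      Visit moss.
      At moss: no right child.
  Visit sage.
  At sage: no right child.
Visit bay.
At bay: go right to pear.
  At pear: go left to ash.
    At ash: no left child.
    Visit ash.
    At ash: go right to fig.
      fig is a leaf — visit fig.
  Visit pear.
  At pear: go right to ivy.
    At ivy: go left to lily.
      lily is a leaf — visit lily.
    Visit ivy.
    At ivy: go right to reed.
      At reed: go left to poppy.
        At poppy: no left child.
        Visit poppy.
        At poppy: go right to plum.
          plum is a leaf — visit plum.
      Visit reed.
      At reed: no right child.
Full in-order sequence: fir, yew, rose, iris, moss, sage, bay, ash, fig, pear, lily, ivy, poppy, plum, reed.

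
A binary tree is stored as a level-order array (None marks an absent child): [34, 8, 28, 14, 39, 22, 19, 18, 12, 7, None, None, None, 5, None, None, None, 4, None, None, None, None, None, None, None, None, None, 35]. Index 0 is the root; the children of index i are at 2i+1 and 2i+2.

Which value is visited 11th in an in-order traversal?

In-order visits the left subtree, then the node, then the right subtree.
At 34: go left to 8.
  At 8: go left to 14.
    At 14: go left to 18.
      18 is a leaf — visit 18.
    Visit 14.
    At 14: go right to 12.
      At 12: go left to 4.
        4 is a leaf — visit 4.
      Visit 12.
      At 12: no right child.
  Visit 8.
  At 8: go right to 39.
    At 39: go left to 7.
      7 is a leaf — visit 7.
    Visit 39.
    At 39: no right child.
Visit 34.
At 34: go right to 28.
  At 28: go left to 22.
    22 is a leaf — visit 22.
  Visit 28.
  At 28: go right to 19.
    At 19: go left to 5.
      At 5: go left to 35.
        35 is a leaf — visit 35.
      Visit 5.
      At 5: no right child.
    Visit 19.
    At 19: no right child.
Full in-order sequence: 18, 14, 4, 12, 8, 7, 39, 34, 22, 28, 35, 5, 19.

35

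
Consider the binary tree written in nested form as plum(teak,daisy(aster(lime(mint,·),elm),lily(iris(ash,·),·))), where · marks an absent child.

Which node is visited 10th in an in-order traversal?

In-order visits the left subtree, then the node, then the right subtree.
At plum: go left to teak.
  teak is a leaf — visit teak.
Visit plum.
At plum: go right to daisy.
  At daisy: go left to aster.
    At aster: go left to lime.
      At lime: go left to mint.
        mint is a leaf — visit mint.
      Visit lime.
      At lime: no right child.
    Visit aster.
    At aster: go right to elm.
      elm is a leaf — visit elm.
  Visit daisy.
  At daisy: go right to lily.
    At lily: go left to iris.
      At iris: go left to ash.
        ash is a leaf — visit ash.
      Visit iris.
      At iris: no right child.
    Visit lily.
    At lily: no right child.
Full in-order sequence: teak, plum, mint, lime, aster, elm, daisy, ash, iris, lily.

lily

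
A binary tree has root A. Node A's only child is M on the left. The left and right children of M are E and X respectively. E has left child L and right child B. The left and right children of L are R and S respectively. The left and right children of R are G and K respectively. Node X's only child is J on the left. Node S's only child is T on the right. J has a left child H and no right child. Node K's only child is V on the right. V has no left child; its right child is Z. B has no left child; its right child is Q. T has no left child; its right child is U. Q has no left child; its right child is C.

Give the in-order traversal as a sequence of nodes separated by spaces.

G R K V Z L S T U E B Q C M H J X A

In-order visits the left subtree, then the node, then the right subtree.
At A: go left to M.
  At M: go left to E.
    At E: go left to L.
      At L: go left to R.
        At R: go left to G.
          G is a leaf — visit G.
        Visit R.
        At R: go right to K.
          At K: no left child.
          Visit K.
          At K: go right to V.
            At V: no left child.
            Visit V.
            At V: go right to Z.
              Z is a leaf — visit Z.
      Visit L.
      At L: go right to S.
        At S: no left child.
        Visit S.
        At S: go right to T.
          At T: no left child.
          Visit T.
          At T: go right to U.
            U is a leaf — visit U.
    Visit E.
    At E: go right to B.
      At B: no left child.
      Visit B.
      At B: go right to Q.
        At Q: no left child.
        Visit Q.
        At Q: go right to C.
          C is a leaf — visit C.
  Visit M.
  At M: go right to X.
    At X: go left to J.
      At J: go left to H.
        H is a leaf — visit H.
      Visit J.
      At J: no right child.
    Visit X.
    At X: no right child.
Visit A.
At A: no right child.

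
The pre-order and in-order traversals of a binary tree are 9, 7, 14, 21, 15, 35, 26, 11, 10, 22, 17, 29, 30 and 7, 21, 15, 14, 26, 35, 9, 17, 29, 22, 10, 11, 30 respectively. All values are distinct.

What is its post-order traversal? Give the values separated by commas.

15, 21, 26, 35, 14, 7, 29, 17, 22, 10, 30, 11, 9

The first element of pre-order is the root; it splits in-order into left and right subtrees.
Root 9: left subtree has 6 nodes {7, 21, 15, 14, 26, 35}, right has 6 {17, 29, 22, 10, 11, 30}.
  Root 7: left subtree has 0 nodes { }, right has 5 {21, 15, 14, 26, 35}.
    Root 14: left subtree has 2 nodes {21, 15}, right has 2 {26, 35}.
      Root 21: left subtree has 0 nodes { }, right has 1 {15}.
      Root 35: left subtree has 1 node {26}, right has 0 { }.
  Root 11: left subtree has 4 nodes {17, 29, 22, 10}, right has 1 {30}.
    Root 10: left subtree has 3 nodes {17, 29, 22}, right has 0 { }.
      Root 22: left subtree has 2 nodes {17, 29}, right has 0 { }.
        Root 17: left subtree has 0 nodes { }, right has 1 {29}.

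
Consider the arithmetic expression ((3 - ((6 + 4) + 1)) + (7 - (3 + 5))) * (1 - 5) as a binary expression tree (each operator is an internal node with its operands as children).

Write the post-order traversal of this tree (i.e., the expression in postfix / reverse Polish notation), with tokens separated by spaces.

Post-order on an expression tree gives postfix notation: for each operator, emit left operand, right operand, then the operator.

3 6 4 + 1 + - 7 3 5 + - + 1 5 - *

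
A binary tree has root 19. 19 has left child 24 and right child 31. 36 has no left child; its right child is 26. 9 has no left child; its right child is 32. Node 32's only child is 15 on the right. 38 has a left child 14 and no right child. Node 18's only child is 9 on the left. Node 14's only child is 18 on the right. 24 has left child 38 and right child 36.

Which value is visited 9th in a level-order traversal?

9

Level-order visits nodes level by level from the root, left to right within each level.
Level 0: 19
Level 1: 24, 31
Level 2: 38, 36
Level 3: 14, 26
Level 4: 18
Level 5: 9
Level 6: 32
Level 7: 15
Full level-order sequence: 19, 24, 31, 38, 36, 14, 26, 18, 9, 32, 15.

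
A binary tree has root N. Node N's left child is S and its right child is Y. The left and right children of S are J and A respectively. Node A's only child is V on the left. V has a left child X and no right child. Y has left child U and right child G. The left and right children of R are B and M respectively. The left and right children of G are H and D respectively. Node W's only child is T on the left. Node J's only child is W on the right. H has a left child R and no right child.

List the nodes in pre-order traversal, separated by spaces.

N S J W T A V X Y U G H R B M D

Pre-order visits the node, then its left subtree, then its right subtree.
Visit N.
At N: go left to S.
  Visit S.
  At S: go left to J.
    Visit J.
    At J: no left child.
    At J: go right to W.
      Visit W.
      At W: go left to T.
        T is a leaf — visit T.
      At W: no right child.
  At S: go right to A.
    Visit A.
    At A: go left to V.
      Visit V.
      At V: go left to X.
        X is a leaf — visit X.
      At V: no right child.
    At A: no right child.
At N: go right to Y.
  Visit Y.
  At Y: go left to U.
    U is a leaf — visit U.
  At Y: go right to G.
    Visit G.
    At G: go left to H.
      Visit H.
      At H: go left to R.
        Visit R.
        At R: go left to B.
          B is a leaf — visit B.
        At R: go right to M.
          M is a leaf — visit M.
      At H: no right child.
    At G: go right to D.
      D is a leaf — visit D.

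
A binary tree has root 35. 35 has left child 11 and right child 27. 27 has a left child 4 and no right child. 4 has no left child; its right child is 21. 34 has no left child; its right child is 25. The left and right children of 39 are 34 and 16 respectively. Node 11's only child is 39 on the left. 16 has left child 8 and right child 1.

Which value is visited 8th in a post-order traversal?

Post-order visits the left subtree, then the right subtree, then the node.
At 35: go left to 11.
  At 11: go left to 39.
    At 39: go left to 34.
      At 34: no left child.
      At 34: go right to 25.
        25 is a leaf — visit 25.
      Visit 34.
    At 39: go right to 16.
      At 16: go left to 8.
        8 is a leaf — visit 8.
      At 16: go right to 1.
        1 is a leaf — visit 1.
      Visit 16.
    Visit 39.
  At 11: no right child.
  Visit 11.
At 35: go right to 27.
  At 27: go left to 4.
    At 4: no left child.
    At 4: go right to 21.
      21 is a leaf — visit 21.
    Visit 4.
  At 27: no right child.
  Visit 27.
Visit 35.
Full post-order sequence: 25, 34, 8, 1, 16, 39, 11, 21, 4, 27, 35.

21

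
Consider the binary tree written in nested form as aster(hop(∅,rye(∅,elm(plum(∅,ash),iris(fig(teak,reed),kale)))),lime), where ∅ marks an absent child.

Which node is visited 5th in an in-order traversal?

In-order visits the left subtree, then the node, then the right subtree.
At aster: go left to hop.
  At hop: no left child.
  Visit hop.
  At hop: go right to rye.
    At rye: no left child.
    Visit rye.
    At rye: go right to elm.
      At elm: go left to plum.
        At plum: no left child.
        Visit plum.
        At plum: go right to ash.
          ash is a leaf — visit ash.
      Visit elm.
      At elm: go right to iris.
        At iris: go left to fig.
          At fig: go left to teak.
            teak is a leaf — visit teak.
          Visit fig.
          At fig: go right to reed.
            reed is a leaf — visit reed.
        Visit iris.
        At iris: go right to kale.
          kale is a leaf — visit kale.
Visit aster.
At aster: go right to lime.
  lime is a leaf — visit lime.
Full in-order sequence: hop, rye, plum, ash, elm, teak, fig, reed, iris, kale, aster, lime.

elm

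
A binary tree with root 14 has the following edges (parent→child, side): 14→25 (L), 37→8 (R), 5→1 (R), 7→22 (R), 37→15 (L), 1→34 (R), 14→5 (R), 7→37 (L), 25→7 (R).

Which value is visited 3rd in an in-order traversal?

37

In-order visits the left subtree, then the node, then the right subtree.
At 14: go left to 25.
  At 25: no left child.
  Visit 25.
  At 25: go right to 7.
    At 7: go left to 37.
      At 37: go left to 15.
        15 is a leaf — visit 15.
      Visit 37.
      At 37: go right to 8.
        8 is a leaf — visit 8.
    Visit 7.
    At 7: go right to 22.
      22 is a leaf — visit 22.
Visit 14.
At 14: go right to 5.
  At 5: no left child.
  Visit 5.
  At 5: go right to 1.
    At 1: no left child.
    Visit 1.
    At 1: go right to 34.
      34 is a leaf — visit 34.
Full in-order sequence: 25, 15, 37, 8, 7, 22, 14, 5, 1, 34.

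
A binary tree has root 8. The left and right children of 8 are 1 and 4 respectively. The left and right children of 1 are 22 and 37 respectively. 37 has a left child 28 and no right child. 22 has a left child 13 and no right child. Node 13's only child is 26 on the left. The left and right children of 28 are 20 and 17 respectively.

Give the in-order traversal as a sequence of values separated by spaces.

In-order visits the left subtree, then the node, then the right subtree.
At 8: go left to 1.
  At 1: go left to 22.
    At 22: go left to 13.
      At 13: go left to 26.
        26 is a leaf — visit 26.
      Visit 13.
      At 13: no right child.
    Visit 22.
    At 22: no right child.
  Visit 1.
  At 1: go right to 37.
    At 37: go left to 28.
      At 28: go left to 20.
        20 is a leaf — visit 20.
      Visit 28.
      At 28: go right to 17.
        17 is a leaf — visit 17.
    Visit 37.
    At 37: no right child.
Visit 8.
At 8: go right to 4.
  4 is a leaf — visit 4.

26 13 22 1 20 28 17 37 8 4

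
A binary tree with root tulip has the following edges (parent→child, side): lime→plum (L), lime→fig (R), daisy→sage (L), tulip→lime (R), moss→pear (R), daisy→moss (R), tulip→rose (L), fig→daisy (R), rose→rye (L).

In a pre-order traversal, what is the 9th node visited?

Pre-order visits the node, then its left subtree, then its right subtree.
Visit tulip.
At tulip: go left to rose.
  Visit rose.
  At rose: go left to rye.
    rye is a leaf — visit rye.
  At rose: no right child.
At tulip: go right to lime.
  Visit lime.
  At lime: go left to plum.
    plum is a leaf — visit plum.
  At lime: go right to fig.
    Visit fig.
    At fig: no left child.
    At fig: go right to daisy.
      Visit daisy.
      At daisy: go left to sage.
        sage is a leaf — visit sage.
      At daisy: go right to moss.
        Visit moss.
        At moss: no left child.
        At moss: go right to pear.
          pear is a leaf — visit pear.
Full pre-order sequence: tulip, rose, rye, lime, plum, fig, daisy, sage, moss, pear.

moss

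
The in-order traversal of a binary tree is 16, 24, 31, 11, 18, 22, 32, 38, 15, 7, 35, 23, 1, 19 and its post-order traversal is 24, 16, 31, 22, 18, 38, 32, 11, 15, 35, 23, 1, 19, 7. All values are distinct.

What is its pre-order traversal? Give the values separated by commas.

The last element of post-order is the root; it splits in-order into left and right subtrees.
Root 7: left subtree has 9 nodes {16, 24, 31, 11, 18, 22, 32, 38, 15}, right has 4 {35, 23, 1, 19}.
  Root 15: left subtree has 8 nodes {16, 24, 31, 11, 18, 22, 32, 38}, right has 0 { }.
    Root 11: left subtree has 3 nodes {16, 24, 31}, right has 4 {18, 22, 32, 38}.
      Root 31: left subtree has 2 nodes {16, 24}, right has 0 { }.
        Root 16: left subtree has 0 nodes { }, right has 1 {24}.
      Root 32: left subtree has 2 nodes {18, 22}, right has 1 {38}.
        Root 18: left subtree has 0 nodes { }, right has 1 {22}.
  Root 19: left subtree has 3 nodes {35, 23, 1}, right has 0 { }.
    Root 1: left subtree has 2 nodes {35, 23}, right has 0 { }.
      Root 23: left subtree has 1 node {35}, right has 0 { }.

7, 15, 11, 31, 16, 24, 32, 18, 22, 38, 19, 1, 23, 35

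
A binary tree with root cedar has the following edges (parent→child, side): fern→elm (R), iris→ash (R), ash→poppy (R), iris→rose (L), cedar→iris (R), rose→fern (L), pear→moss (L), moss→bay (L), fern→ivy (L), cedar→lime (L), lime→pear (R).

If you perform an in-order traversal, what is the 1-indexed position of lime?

In-order visits the left subtree, then the node, then the right subtree.
At cedar: go left to lime.
  At lime: no left child.
  Visit lime.
  At lime: go right to pear.
    At pear: go left to moss.
      At moss: go left to bay.
        bay is a leaf — visit bay.
      Visit moss.
      At moss: no right child.
    Visit pear.
    At pear: no right child.
Visit cedar.
At cedar: go right to iris.
  At iris: go left to rose.
    At rose: go left to fern.
      At fern: go left to ivy.
        ivy is a leaf — visit ivy.
      Visit fern.
      At fern: go right to elm.
        elm is a leaf — visit elm.
    Visit rose.
    At rose: no right child.
  Visit iris.
  At iris: go right to ash.
    At ash: no left child.
    Visit ash.
    At ash: go right to poppy.
      poppy is a leaf — visit poppy.
Full in-order sequence: lime, bay, moss, pear, cedar, ivy, fern, elm, rose, iris, ash, poppy.

1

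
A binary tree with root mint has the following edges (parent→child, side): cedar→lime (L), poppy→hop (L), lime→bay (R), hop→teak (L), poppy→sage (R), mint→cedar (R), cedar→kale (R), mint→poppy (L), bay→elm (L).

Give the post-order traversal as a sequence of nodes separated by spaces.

Post-order visits the left subtree, then the right subtree, then the node.
At mint: go left to poppy.
  At poppy: go left to hop.
    At hop: go left to teak.
      teak is a leaf — visit teak.
    At hop: no right child.
    Visit hop.
  At poppy: go right to sage.
    sage is a leaf — visit sage.
  Visit poppy.
At mint: go right to cedar.
  At cedar: go left to lime.
    At lime: no left child.
    At lime: go right to bay.
      At bay: go left to elm.
        elm is a leaf — visit elm.
      At bay: no right child.
      Visit bay.
    Visit lime.
  At cedar: go right to kale.
    kale is a leaf — visit kale.
  Visit cedar.
Visit mint.

teak hop sage poppy elm bay lime kale cedar mint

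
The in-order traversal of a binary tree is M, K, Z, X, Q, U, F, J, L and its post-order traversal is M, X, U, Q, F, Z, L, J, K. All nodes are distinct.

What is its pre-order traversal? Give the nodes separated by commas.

The last element of post-order is the root; it splits in-order into left and right subtrees.
Root K: left subtree has 1 node {M}, right has 7 {Z, X, Q, U, F, J, L}.
  Root J: left subtree has 5 nodes {Z, X, Q, U, F}, right has 1 {L}.
    Root Z: left subtree has 0 nodes { }, right has 4 {X, Q, U, F}.
      Root F: left subtree has 3 nodes {X, Q, U}, right has 0 { }.
        Root Q: left subtree has 1 node {X}, right has 1 {U}.

K, M, J, Z, F, Q, X, U, L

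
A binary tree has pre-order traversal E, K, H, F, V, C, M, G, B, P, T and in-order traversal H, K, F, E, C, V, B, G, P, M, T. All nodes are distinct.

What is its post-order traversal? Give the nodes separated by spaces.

The first element of pre-order is the root; it splits in-order into left and right subtrees.
Root E: left subtree has 3 nodes {H, K, F}, right has 7 {C, V, B, G, P, M, T}.
  Root K: left subtree has 1 node {H}, right has 1 {F}.
  Root V: left subtree has 1 node {C}, right has 5 {B, G, P, M, T}.
    Root M: left subtree has 3 nodes {B, G, P}, right has 1 {T}.
      Root G: left subtree has 1 node {B}, right has 1 {P}.

H F K C B P G T M V E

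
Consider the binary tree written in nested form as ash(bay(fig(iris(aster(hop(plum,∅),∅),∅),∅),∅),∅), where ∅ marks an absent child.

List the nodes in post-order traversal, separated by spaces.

Post-order visits the left subtree, then the right subtree, then the node.
At ash: go left to bay.
  At bay: go left to fig.
    At fig: go left to iris.
      At iris: go left to aster.
        At aster: go left to hop.
          At hop: go left to plum.
            plum is a leaf — visit plum.
          At hop: no right child.
          Visit hop.
        At aster: no right child.
        Visit aster.
      At iris: no right child.
      Visit iris.
    At fig: no right child.
    Visit fig.
  At bay: no right child.
  Visit bay.
At ash: no right child.
Visit ash.

plum hop aster iris fig bay ash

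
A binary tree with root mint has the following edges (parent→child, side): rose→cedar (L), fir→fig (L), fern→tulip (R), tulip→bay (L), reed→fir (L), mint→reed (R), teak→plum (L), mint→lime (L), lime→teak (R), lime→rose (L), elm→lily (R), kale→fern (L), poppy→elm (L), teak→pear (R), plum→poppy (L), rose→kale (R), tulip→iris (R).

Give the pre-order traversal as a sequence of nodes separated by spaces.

Pre-order visits the node, then its left subtree, then its right subtree.
Visit mint.
At mint: go left to lime.
  Visit lime.
  At lime: go left to rose.
    Visit rose.
    At rose: go left to cedar.
      cedar is a leaf — visit cedar.
    At rose: go right to kale.
      Visit kale.
      At kale: go left to fern.
        Visit fern.
        At fern: no left child.
        At fern: go right to tulip.
          Visit tulip.
          At tulip: go left to bay.
            bay is a leaf — visit bay.
          At tulip: go right to iris.
            iris is a leaf — visit iris.
      At kale: no right child.
  At lime: go right to teak.
    Visit teak.
    At teak: go left to plum.
      Visit plum.
      At plum: go left to poppy.
        Visit poppy.
        At poppy: go left to elm.
          Visit elm.
          At elm: no left child.
          At elm: go right to lily.
            lily is a leaf — visit lily.
        At poppy: no right child.
      At plum: no right child.
    At teak: go right to pear.
      pear is a leaf — visit pear.
At mint: go right to reed.
  Visit reed.
  At reed: go left to fir.
    Visit fir.
    At fir: go left to fig.
      fig is a leaf — visit fig.
    At fir: no right child.
  At reed: no right child.

mint lime rose cedar kale fern tulip bay iris teak plum poppy elm lily pear reed fir fig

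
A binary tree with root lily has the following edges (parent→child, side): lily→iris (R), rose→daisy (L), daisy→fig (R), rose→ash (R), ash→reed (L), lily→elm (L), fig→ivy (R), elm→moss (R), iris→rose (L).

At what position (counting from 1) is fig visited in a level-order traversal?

Level-order visits nodes level by level from the root, left to right within each level.
Level 0: lily
Level 1: elm, iris
Level 2: moss, rose
Level 3: daisy, ash
Level 4: fig, reed
Level 5: ivy
Full level-order sequence: lily, elm, iris, moss, rose, daisy, ash, fig, reed, ivy.

8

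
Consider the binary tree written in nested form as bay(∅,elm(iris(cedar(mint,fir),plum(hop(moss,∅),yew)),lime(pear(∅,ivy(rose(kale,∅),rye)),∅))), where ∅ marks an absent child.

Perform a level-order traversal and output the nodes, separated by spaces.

Level-order visits nodes level by level from the root, left to right within each level.
Level 0: bay
Level 1: elm
Level 2: iris, lime
Level 3: cedar, plum, pear
Level 4: mint, fir, hop, yew, ivy
Level 5: moss, rose, rye
Level 6: kale

bay elm iris lime cedar plum pear mint fir hop yew ivy moss rose rye kale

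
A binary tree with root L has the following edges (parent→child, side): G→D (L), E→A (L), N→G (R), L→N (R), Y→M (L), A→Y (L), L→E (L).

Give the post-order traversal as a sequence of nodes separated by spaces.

Post-order visits the left subtree, then the right subtree, then the node.
At L: go left to E.
  At E: go left to A.
    At A: go left to Y.
      At Y: go left to M.
        M is a leaf — visit M.
      At Y: no right child.
      Visit Y.
    At A: no right child.
    Visit A.
  At E: no right child.
  Visit E.
At L: go right to N.
  At N: no left child.
  At N: go right to G.
    At G: go left to D.
      D is a leaf — visit D.
    At G: no right child.
    Visit G.
  Visit N.
Visit L.

M Y A E D G N L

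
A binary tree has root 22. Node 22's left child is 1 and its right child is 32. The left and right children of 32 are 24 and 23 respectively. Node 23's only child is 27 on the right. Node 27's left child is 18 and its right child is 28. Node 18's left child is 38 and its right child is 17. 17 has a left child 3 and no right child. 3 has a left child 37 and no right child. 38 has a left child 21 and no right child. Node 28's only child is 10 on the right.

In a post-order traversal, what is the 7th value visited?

Post-order visits the left subtree, then the right subtree, then the node.
At 22: go left to 1.
  1 is a leaf — visit 1.
At 22: go right to 32.
  At 32: go left to 24.
    24 is a leaf — visit 24.
  At 32: go right to 23.
    At 23: no left child.
    At 23: go right to 27.
      At 27: go left to 18.
        At 18: go left to 38.
          At 38: go left to 21.
            21 is a leaf — visit 21.
          At 38: no right child.
          Visit 38.
        At 18: go right to 17.
          At 17: go left to 3.
            At 3: go left to 37.
              37 is a leaf — visit 37.
            At 3: no right child.
            Visit 3.
          At 17: no right child.
          Visit 17.
        Visit 18.
      At 27: go right to 28.
        At 28: no left child.
        At 28: go right to 10.
          10 is a leaf — visit 10.
        Visit 28.
      Visit 27.
    Visit 23.
  Visit 32.
Visit 22.
Full post-order sequence: 1, 24, 21, 38, 37, 3, 17, 18, 10, 28, 27, 23, 32, 22.

17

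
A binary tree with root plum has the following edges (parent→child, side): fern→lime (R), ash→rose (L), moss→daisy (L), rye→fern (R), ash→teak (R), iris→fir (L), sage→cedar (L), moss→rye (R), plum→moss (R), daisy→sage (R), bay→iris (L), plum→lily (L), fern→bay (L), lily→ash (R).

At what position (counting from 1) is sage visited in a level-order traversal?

Level-order visits nodes level by level from the root, left to right within each level.
Level 0: plum
Level 1: lily, moss
Level 2: ash, daisy, rye
Level 3: rose, teak, sage, fern
Level 4: cedar, bay, lime
Level 5: iris
Level 6: fir
Full level-order sequence: plum, lily, moss, ash, daisy, rye, rose, teak, sage, fern, cedar, bay, lime, iris, fir.

9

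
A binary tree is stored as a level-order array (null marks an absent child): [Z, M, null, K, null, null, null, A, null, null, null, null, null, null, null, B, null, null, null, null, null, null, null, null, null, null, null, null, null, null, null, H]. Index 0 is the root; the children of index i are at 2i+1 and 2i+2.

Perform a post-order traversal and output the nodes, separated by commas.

H, B, A, K, M, Z

Post-order visits the left subtree, then the right subtree, then the node.
At Z: go left to M.
  At M: go left to K.
    At K: go left to A.
      At A: go left to B.
        At B: go left to H.
          H is a leaf — visit H.
        At B: no right child.
        Visit B.
      At A: no right child.
      Visit A.
    At K: no right child.
    Visit K.
  At M: no right child.
  Visit M.
At Z: no right child.
Visit Z.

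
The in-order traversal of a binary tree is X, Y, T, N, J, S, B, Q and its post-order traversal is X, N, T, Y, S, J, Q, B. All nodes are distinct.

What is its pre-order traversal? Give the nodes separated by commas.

B, J, Y, X, T, N, S, Q

The last element of post-order is the root; it splits in-order into left and right subtrees.
Root B: left subtree has 6 nodes {X, Y, T, N, J, S}, right has 1 {Q}.
  Root J: left subtree has 4 nodes {X, Y, T, N}, right has 1 {S}.
    Root Y: left subtree has 1 node {X}, right has 2 {T, N}.
      Root T: left subtree has 0 nodes { }, right has 1 {N}.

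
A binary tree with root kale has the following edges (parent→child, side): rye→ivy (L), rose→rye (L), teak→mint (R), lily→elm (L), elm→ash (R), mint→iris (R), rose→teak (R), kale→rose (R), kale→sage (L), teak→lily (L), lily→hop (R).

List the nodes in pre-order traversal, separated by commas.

Pre-order visits the node, then its left subtree, then its right subtree.
Visit kale.
At kale: go left to sage.
  sage is a leaf — visit sage.
At kale: go right to rose.
  Visit rose.
  At rose: go left to rye.
    Visit rye.
    At rye: go left to ivy.
      ivy is a leaf — visit ivy.
    At rye: no right child.
  At rose: go right to teak.
    Visit teak.
    At teak: go left to lily.
      Visit lily.
      At lily: go left to elm.
        Visit elm.
        At elm: no left child.
        At elm: go right to ash.
          ash is a leaf — visit ash.
      At lily: go right to hop.
        hop is a leaf — visit hop.
    At teak: go right to mint.
      Visit mint.
      At mint: no left child.
      At mint: go right to iris.
        iris is a leaf — visit iris.

kale, sage, rose, rye, ivy, teak, lily, elm, ash, hop, mint, iris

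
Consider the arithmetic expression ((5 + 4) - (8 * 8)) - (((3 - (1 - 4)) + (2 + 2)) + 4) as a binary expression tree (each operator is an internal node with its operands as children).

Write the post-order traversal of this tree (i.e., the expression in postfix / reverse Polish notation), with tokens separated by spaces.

Post-order on an expression tree gives postfix notation: for each operator, emit left operand, right operand, then the operator.

5 4 + 8 8 * - 3 1 4 - - 2 2 + + 4 + -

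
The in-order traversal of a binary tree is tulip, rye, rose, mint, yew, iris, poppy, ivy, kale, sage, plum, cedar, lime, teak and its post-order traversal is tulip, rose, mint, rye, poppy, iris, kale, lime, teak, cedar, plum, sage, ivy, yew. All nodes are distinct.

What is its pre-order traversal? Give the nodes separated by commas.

yew, rye, tulip, mint, rose, ivy, iris, poppy, sage, kale, plum, cedar, teak, lime

The last element of post-order is the root; it splits in-order into left and right subtrees.
Root yew: left subtree has 4 nodes {tulip, rye, rose, mint}, right has 9 {iris, poppy, ivy, kale, sage, plum, cedar, lime, teak}.
  Root rye: left subtree has 1 node {tulip}, right has 2 {rose, mint}.
    Root mint: left subtree has 1 node {rose}, right has 0 { }.
  Root ivy: left subtree has 2 nodes {iris, poppy}, right has 6 {kale, sage, plum, cedar, lime, teak}.
    Root iris: left subtree has 0 nodes { }, right has 1 {poppy}.
    Root sage: left subtree has 1 node {kale}, right has 4 {plum, cedar, lime, teak}.
      Root plum: left subtree has 0 nodes { }, right has 3 {cedar, lime, teak}.
        Root cedar: left subtree has 0 nodes { }, right has 2 {lime, teak}.
          Root teak: left subtree has 1 node {lime}, right has 0 { }.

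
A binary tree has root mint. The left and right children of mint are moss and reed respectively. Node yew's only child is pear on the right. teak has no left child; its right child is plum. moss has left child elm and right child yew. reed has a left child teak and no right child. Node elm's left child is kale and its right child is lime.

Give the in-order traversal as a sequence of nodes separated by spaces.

In-order visits the left subtree, then the node, then the right subtree.
At mint: go left to moss.
  At moss: go left to elm.
    At elm: go left to kale.
      kale is a leaf — visit kale.
    Visit elm.
    At elm: go right to lime.
      lime is a leaf — visit lime.
  Visit moss.
  At moss: go right to yew.
    At yew: no left child.
    Visit yew.
    At yew: go right to pear.
      pear is a leaf — visit pear.
Visit mint.
At mint: go right to reed.
  At reed: go left to teak.
    At teak: no left child.
    Visit teak.
    At teak: go right to plum.
      plum is a leaf — visit plum.
  Visit reed.
  At reed: no right child.

kale elm lime moss yew pear mint teak plum reed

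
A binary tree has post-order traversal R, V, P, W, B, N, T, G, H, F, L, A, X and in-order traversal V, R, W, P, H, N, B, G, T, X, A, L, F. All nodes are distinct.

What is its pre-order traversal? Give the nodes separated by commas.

The last element of post-order is the root; it splits in-order into left and right subtrees.
Root X: left subtree has 9 nodes {V, R, W, P, H, N, B, G, T}, right has 3 {A, L, F}.
  Root H: left subtree has 4 nodes {V, R, W, P}, right has 4 {N, B, G, T}.
    Root W: left subtree has 2 nodes {V, R}, right has 1 {P}.
      Root V: left subtree has 0 nodes { }, right has 1 {R}.
    Root G: left subtree has 2 nodes {N, B}, right has 1 {T}.
      Root N: left subtree has 0 nodes { }, right has 1 {B}.
  Root A: left subtree has 0 nodes { }, right has 2 {L, F}.
    Root L: left subtree has 0 nodes { }, right has 1 {F}.

X, H, W, V, R, P, G, N, B, T, A, L, F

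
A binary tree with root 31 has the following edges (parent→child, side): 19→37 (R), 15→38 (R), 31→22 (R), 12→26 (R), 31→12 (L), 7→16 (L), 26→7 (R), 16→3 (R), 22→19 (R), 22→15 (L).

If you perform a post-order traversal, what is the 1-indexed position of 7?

Post-order visits the left subtree, then the right subtree, then the node.
At 31: go left to 12.
  At 12: no left child.
  At 12: go right to 26.
    At 26: no left child.
    At 26: go right to 7.
      At 7: go left to 16.
        At 16: no left child.
        At 16: go right to 3.
          3 is a leaf — visit 3.
        Visit 16.
      At 7: no right child.
      Visit 7.
    Visit 26.
  Visit 12.
At 31: go right to 22.
  At 22: go left to 15.
    At 15: no left child.
    At 15: go right to 38.
      38 is a leaf — visit 38.
    Visit 15.
  At 22: go right to 19.
    At 19: no left child.
    At 19: go right to 37.
      37 is a leaf — visit 37.
    Visit 19.
  Visit 22.
Visit 31.
Full post-order sequence: 3, 16, 7, 26, 12, 38, 15, 37, 19, 22, 31.

3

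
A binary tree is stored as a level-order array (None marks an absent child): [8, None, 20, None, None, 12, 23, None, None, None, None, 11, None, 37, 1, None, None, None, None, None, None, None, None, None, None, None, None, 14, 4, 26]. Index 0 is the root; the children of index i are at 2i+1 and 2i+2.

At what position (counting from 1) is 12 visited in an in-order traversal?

In-order visits the left subtree, then the node, then the right subtree.
At 8: no left child.
Visit 8.
At 8: go right to 20.
  At 20: go left to 12.
    At 12: go left to 11.
      11 is a leaf — visit 11.
    Visit 12.
    At 12: no right child.
  Visit 20.
  At 20: go right to 23.
    At 23: go left to 37.
      At 37: go left to 14.
        14 is a leaf — visit 14.
      Visit 37.
      At 37: go right to 4.
        4 is a leaf — visit 4.
    Visit 23.
    At 23: go right to 1.
      At 1: go left to 26.
        26 is a leaf — visit 26.
      Visit 1.
      At 1: no right child.
Full in-order sequence: 8, 11, 12, 20, 14, 37, 4, 23, 26, 1.

3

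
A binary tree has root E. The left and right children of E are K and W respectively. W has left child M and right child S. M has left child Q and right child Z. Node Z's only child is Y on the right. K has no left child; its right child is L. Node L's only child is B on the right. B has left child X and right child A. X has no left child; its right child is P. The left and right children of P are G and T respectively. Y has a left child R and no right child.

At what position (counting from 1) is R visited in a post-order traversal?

10

Post-order visits the left subtree, then the right subtree, then the node.
At E: go left to K.
  At K: no left child.
  At K: go right to L.
    At L: no left child.
    At L: go right to B.
      At B: go left to X.
        At X: no left child.
        At X: go right to P.
          At P: go left to G.
            G is a leaf — visit G.
          At P: go right to T.
            T is a leaf — visit T.
          Visit P.
        Visit X.
      At B: go right to A.
        A is a leaf — visit A.
      Visit B.
    Visit L.
  Visit K.
At E: go right to W.
  At W: go left to M.
    At M: go left to Q.
      Q is a leaf — visit Q.
    At M: go right to Z.
      At Z: no left child.
      At Z: go right to Y.
        At Y: go left to R.
          R is a leaf — visit R.
        At Y: no right child.
        Visit Y.
      Visit Z.
    Visit M.
  At W: go right to S.
    S is a leaf — visit S.
  Visit W.
Visit E.
Full post-order sequence: G, T, P, X, A, B, L, K, Q, R, Y, Z, M, S, W, E.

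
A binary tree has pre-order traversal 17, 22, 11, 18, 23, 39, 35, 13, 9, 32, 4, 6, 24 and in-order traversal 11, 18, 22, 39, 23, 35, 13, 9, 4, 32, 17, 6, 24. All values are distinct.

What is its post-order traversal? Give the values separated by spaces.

The first element of pre-order is the root; it splits in-order into left and right subtrees.
Root 17: left subtree has 10 nodes {11, 18, 22, 39, 23, 35, 13, 9, 4, 32}, right has 2 {6, 24}.
  Root 22: left subtree has 2 nodes {11, 18}, right has 7 {39, 23, 35, 13, 9, 4, 32}.
    Root 11: left subtree has 0 nodes { }, right has 1 {18}.
    Root 23: left subtree has 1 node {39}, right has 5 {35, 13, 9, 4, 32}.
      Root 35: left subtree has 0 nodes { }, right has 4 {13, 9, 4, 32}.
        Root 13: left subtree has 0 nodes { }, right has 3 {9, 4, 32}.
          Root 9: left subtree has 0 nodes { }, right has 2 {4, 32}.
            Root 32: left subtree has 1 node {4}, right has 0 { }.
  Root 6: left subtree has 0 nodes { }, right has 1 {24}.

18 11 39 4 32 9 13 35 23 22 24 6 17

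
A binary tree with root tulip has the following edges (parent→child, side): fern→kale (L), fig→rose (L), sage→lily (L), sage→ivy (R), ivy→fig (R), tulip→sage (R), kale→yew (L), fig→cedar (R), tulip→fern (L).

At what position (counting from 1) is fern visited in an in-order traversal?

In-order visits the left subtree, then the node, then the right subtree.
At tulip: go left to fern.
  At fern: go left to kale.
    At kale: go left to yew.
      yew is a leaf — visit yew.
    Visit kale.
    At kale: no right child.
  Visit fern.
  At fern: no right child.
Visit tulip.
At tulip: go right to sage.
  At sage: go left to lily.
    lily is a leaf — visit lily.
  Visit sage.
  At sage: go right to ivy.
    At ivy: no left child.
    Visit ivy.
    At ivy: go right to fig.
      At fig: go left to rose.
        rose is a leaf — visit rose.
      Visit fig.
      At fig: go right to cedar.
        cedar is a leaf — visit cedar.
Full in-order sequence: yew, kale, fern, tulip, lily, sage, ivy, rose, fig, cedar.

3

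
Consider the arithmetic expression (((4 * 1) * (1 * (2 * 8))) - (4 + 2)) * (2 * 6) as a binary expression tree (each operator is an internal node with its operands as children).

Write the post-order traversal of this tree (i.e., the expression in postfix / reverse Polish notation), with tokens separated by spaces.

4 1 * 1 2 8 * * * 4 2 + - 2 6 * *

Post-order on an expression tree gives postfix notation: for each operator, emit left operand, right operand, then the operator.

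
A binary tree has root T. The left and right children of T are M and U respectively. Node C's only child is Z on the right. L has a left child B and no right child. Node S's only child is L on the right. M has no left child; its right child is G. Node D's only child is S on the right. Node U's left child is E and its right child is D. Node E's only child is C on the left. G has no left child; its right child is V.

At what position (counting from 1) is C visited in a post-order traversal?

Post-order visits the left subtree, then the right subtree, then the node.
At T: go left to M.
  At M: no left child.
  At M: go right to G.
    At G: no left child.
    At G: go right to V.
      V is a leaf — visit V.
    Visit G.
  Visit M.
At T: go right to U.
  At U: go left to E.
    At E: go left to C.
      At C: no left child.
      At C: go right to Z.
        Z is a leaf — visit Z.
      Visit C.
    At E: no right child.
    Visit E.
  At U: go right to D.
    At D: no left child.
    At D: go right to S.
      At S: no left child.
      At S: go right to L.
        At L: go left to B.
          B is a leaf — visit B.
        At L: no right child.
        Visit L.
      Visit S.
    Visit D.
  Visit U.
Visit T.
Full post-order sequence: V, G, M, Z, C, E, B, L, S, D, U, T.

5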